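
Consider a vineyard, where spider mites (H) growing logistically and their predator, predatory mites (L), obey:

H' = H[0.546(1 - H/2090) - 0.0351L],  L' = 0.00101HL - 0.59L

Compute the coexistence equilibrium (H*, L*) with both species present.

From dL/dt = 0 with L > 0: 0.00101H* = 0.59, so H* = 584.
Substitute into dH/dt = 0: 0.546(1 - 584/2090) = 0.0351L*.
The bracket is 0.72, giving L* = 0.393/0.0351 = 11.2.

H* ≈ 584, L* ≈ 11.2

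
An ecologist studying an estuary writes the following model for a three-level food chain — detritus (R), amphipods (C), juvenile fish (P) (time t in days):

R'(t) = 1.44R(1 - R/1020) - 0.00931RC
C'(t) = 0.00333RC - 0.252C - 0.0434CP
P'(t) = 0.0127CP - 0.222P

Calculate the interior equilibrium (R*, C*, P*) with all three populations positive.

From dP/dt = 0: 0.0127C* = 0.222, so C* = 17.5.
From dR/dt = 0: 1.44(1 - R*/1020) = 0.00931·17.5, giving R* = 1020·(1 - 0.113) = 905.
From dC/dt = 0: 0.00333·905 - 0.252 = 0.0434P*, so P* = 2.76/0.0434 = 63.6.

R* ≈ 905, C* ≈ 17.5, P* ≈ 63.6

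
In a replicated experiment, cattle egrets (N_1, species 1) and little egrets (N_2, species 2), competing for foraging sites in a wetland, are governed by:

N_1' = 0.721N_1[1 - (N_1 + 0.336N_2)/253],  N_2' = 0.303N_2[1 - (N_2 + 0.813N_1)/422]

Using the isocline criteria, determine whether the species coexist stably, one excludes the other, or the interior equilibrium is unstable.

stable coexistence

Compare the nullcline intercepts: K1/α12 = 253/0.336 = 753 > K2 = 422; K2/α21 = 422/0.813 = 519 > K1 = 253.
Since both inequalities hold, each species can invade when rare, so the interior equilibrium is stable.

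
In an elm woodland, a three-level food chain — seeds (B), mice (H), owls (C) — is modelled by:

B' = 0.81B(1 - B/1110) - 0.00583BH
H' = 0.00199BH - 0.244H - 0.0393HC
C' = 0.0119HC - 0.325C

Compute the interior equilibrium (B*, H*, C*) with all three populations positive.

B* ≈ 892, H* ≈ 27.3, C* ≈ 38.9

From dC/dt = 0: 0.0119H* = 0.325, so H* = 27.3.
From dB/dt = 0: 0.81(1 - B*/1110) = 0.00583·27.3, giving B* = 1110·(1 - 0.197) = 892.
From dH/dt = 0: 0.00199·892 - 0.244 = 0.0393C*, so C* = 1.53/0.0393 = 38.9.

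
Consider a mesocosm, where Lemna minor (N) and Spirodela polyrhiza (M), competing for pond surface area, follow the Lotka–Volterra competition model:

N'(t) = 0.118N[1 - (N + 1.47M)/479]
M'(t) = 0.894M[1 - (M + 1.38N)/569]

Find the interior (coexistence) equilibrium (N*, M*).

Setting both brackets to zero gives the nullclines N + 1.47M = 479 and 1.38N + M = 569.
Substituting M = 569 - 1.38N into the first: N(1 - 1.47·1.38) = 479 - 1.47·569.
So N* = -357/-1.03 = 347, and then M* = 569 - 1.38·347 = 89.5.

N* ≈ 347, M* ≈ 89.5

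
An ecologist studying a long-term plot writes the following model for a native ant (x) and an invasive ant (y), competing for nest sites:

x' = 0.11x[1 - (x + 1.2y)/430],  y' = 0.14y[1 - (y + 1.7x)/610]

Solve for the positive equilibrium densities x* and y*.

x* ≈ 290, y* ≈ 116

Setting both brackets to zero gives the nullclines x + 1.2y = 430 and 1.7x + y = 610.
Substituting y = 610 - 1.7x into the first: x(1 - 1.2·1.7) = 430 - 1.2·610.
So x* = -302/-1.04 = 290, and then y* = 610 - 1.7·290 = 116.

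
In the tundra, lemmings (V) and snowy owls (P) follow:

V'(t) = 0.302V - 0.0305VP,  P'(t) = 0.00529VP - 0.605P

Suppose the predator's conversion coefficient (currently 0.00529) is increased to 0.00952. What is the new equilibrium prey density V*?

At the interior fixed point, setting dP/dt = 0 with P > 0 fixes V* = (predator death rate)/(VP coefficient) — independent of the other coefficients.
With the change, V* = 0.605/0.00952 = 63.6; it falls from 114.

V* ≈ 63.6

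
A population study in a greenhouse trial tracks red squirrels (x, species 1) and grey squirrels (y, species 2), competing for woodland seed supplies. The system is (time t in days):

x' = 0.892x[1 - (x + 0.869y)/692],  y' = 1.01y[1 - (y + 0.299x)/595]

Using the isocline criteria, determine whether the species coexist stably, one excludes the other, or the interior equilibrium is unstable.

stable coexistence

Compare the nullcline intercepts: K1/α12 = 692/0.869 = 796 > K2 = 595; K2/α21 = 595/0.299 = 1990 > K1 = 692.
Since both inequalities hold, each species can invade when rare, so the interior equilibrium is stable.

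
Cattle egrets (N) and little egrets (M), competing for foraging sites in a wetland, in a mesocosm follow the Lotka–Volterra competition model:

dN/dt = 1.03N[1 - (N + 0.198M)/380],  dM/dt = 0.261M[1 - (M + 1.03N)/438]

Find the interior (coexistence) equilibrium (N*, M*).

Setting both brackets to zero gives the nullclines N + 0.198M = 380 and 1.03N + M = 438.
Substituting M = 438 - 1.03N into the first: N(1 - 0.198·1.03) = 380 - 0.198·438.
So N* = 293/0.796 = 368, and then M* = 438 - 1.03·368 = 58.5.

N* ≈ 368, M* ≈ 58.5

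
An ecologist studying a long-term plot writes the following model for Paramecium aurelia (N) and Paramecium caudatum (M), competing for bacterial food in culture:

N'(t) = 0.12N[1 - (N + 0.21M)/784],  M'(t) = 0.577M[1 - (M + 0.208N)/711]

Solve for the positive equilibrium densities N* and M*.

N* ≈ 664, M* ≈ 573

Setting both brackets to zero gives the nullclines N + 0.21M = 784 and 0.208N + M = 711.
Substituting M = 711 - 0.208N into the first: N(1 - 0.21·0.208) = 784 - 0.21·711.
So N* = 635/0.956 = 664, and then M* = 711 - 0.208·664 = 573.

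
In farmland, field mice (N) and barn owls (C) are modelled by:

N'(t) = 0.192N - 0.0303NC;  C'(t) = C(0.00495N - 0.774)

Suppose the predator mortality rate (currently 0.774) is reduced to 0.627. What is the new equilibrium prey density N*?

N* ≈ 127

At the interior fixed point, setting dC/dt = 0 with C > 0 fixes N* = (predator death rate)/(NC coefficient) — independent of the other coefficients.
With the change, N* = 0.627/0.00495 = 127; it falls from 156.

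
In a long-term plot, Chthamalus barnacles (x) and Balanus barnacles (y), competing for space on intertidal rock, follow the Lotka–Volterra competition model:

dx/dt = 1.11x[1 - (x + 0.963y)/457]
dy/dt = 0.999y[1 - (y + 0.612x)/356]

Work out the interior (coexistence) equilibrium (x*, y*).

Setting both brackets to zero gives the nullclines x + 0.963y = 457 and 0.612x + y = 356.
Substituting y = 356 - 0.612x into the first: x(1 - 0.963·0.612) = 457 - 0.963·356.
So x* = 114/0.411 = 278, and then y* = 356 - 0.612·278 = 186.

x* ≈ 278, y* ≈ 186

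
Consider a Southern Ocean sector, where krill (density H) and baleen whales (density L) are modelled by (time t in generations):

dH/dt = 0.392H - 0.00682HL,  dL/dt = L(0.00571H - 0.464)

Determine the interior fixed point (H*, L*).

Set dL/dt = 0 with L > 0: 0.00571H - 0.464 = 0, so H* = 0.464/0.00571 = 81.3.
Set dH/dt = 0 with H > 0: 0.392 - 0.00682L = 0, so L* = 0.392/0.00682 = 57.5.

H* ≈ 81.3, L* ≈ 57.5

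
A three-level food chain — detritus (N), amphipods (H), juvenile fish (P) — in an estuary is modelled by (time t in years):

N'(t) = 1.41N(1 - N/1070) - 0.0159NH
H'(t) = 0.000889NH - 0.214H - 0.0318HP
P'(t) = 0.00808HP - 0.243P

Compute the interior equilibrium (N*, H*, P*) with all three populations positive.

N* ≈ 707, H* ≈ 30.1, P* ≈ 13

From dP/dt = 0: 0.00808H* = 0.243, so H* = 30.1.
From dN/dt = 0: 1.41(1 - N*/1070) = 0.0159·30.1, giving N* = 1070·(1 - 0.339) = 707.
From dH/dt = 0: 0.000889·707 - 0.214 = 0.0318P*, so P* = 0.415/0.0318 = 13.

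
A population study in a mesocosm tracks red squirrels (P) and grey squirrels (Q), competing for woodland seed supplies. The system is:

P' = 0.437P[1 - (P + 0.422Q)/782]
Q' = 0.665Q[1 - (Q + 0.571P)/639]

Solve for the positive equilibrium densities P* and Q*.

P* ≈ 675, Q* ≈ 254

Setting both brackets to zero gives the nullclines P + 0.422Q = 782 and 0.571P + Q = 639.
Substituting Q = 639 - 0.571P into the first: P(1 - 0.422·0.571) = 782 - 0.422·639.
So P* = 512/0.759 = 675, and then Q* = 639 - 0.571·675 = 254.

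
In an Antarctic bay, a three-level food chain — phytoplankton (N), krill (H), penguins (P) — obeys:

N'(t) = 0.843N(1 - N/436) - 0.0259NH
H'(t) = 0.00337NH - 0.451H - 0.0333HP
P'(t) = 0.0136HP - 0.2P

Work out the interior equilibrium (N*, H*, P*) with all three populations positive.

From dP/dt = 0: 0.0136H* = 0.2, so H* = 14.7.
From dN/dt = 0: 0.843(1 - N*/436) = 0.0259·14.7, giving N* = 436·(1 - 0.452) = 239.
From dH/dt = 0: 0.00337·239 - 0.451 = 0.0333P*, so P* = 0.354/0.0333 = 10.6.

N* ≈ 239, H* ≈ 14.7, P* ≈ 10.6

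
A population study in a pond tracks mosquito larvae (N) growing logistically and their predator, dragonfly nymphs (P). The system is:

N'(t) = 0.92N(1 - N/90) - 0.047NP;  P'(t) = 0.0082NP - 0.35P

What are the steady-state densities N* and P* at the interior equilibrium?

From dP/dt = 0 with P > 0: 0.0082N* = 0.35, so N* = 42.7.
Substitute into dN/dt = 0: 0.92(1 - 42.7/90) = 0.047P*.
The bracket is 0.526, giving P* = 0.484/0.047 = 10.3.

N* ≈ 42.7, P* ≈ 10.3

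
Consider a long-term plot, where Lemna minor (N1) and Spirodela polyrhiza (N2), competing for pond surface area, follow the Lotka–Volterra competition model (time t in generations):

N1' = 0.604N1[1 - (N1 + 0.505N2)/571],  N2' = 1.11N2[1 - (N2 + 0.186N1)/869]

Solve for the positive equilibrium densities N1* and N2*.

Setting both brackets to zero gives the nullclines N1 + 0.505N2 = 571 and 0.186N1 + N2 = 869.
Substituting N2 = 869 - 0.186N1 into the first: N1(1 - 0.505·0.186) = 571 - 0.505·869.
So N1* = 132/0.906 = 146, and then N2* = 869 - 0.186·146 = 842.

N1* ≈ 146, N2* ≈ 842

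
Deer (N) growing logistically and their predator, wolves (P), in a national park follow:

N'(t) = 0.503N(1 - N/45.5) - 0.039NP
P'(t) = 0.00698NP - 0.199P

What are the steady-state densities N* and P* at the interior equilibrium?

N* ≈ 28.5, P* ≈ 4.82

From dP/dt = 0 with P > 0: 0.00698N* = 0.199, so N* = 28.5.
Substitute into dN/dt = 0: 0.503(1 - 28.5/45.5) = 0.039P*.
The bracket is 0.373, giving P* = 0.188/0.039 = 4.82.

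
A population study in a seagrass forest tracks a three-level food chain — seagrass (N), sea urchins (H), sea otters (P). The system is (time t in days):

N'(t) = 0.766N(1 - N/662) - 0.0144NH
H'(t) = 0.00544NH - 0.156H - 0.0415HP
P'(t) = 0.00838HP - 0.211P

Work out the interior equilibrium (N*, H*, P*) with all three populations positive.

From dP/dt = 0: 0.00838H* = 0.211, so H* = 25.2.
From dN/dt = 0: 0.766(1 - N*/662) = 0.0144·25.2, giving N* = 662·(1 - 0.473) = 349.
From dH/dt = 0: 0.00544·349 - 0.156 = 0.0415P*, so P* = 1.74/0.0415 = 41.9.

N* ≈ 349, H* ≈ 25.2, P* ≈ 41.9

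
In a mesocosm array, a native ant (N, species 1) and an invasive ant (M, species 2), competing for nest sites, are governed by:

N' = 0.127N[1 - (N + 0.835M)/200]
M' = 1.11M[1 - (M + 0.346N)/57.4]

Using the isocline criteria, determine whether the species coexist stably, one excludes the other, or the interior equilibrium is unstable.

Compare the nullcline intercepts: K1/α12 = 200/0.835 = 240 > K2 = 57.4; K2/α21 = 57.4/0.346 = 166 < K1 = 200.
Since the inequalities point opposite ways, species 1 can invade but species 2 cannot.

species 1 excludes species 2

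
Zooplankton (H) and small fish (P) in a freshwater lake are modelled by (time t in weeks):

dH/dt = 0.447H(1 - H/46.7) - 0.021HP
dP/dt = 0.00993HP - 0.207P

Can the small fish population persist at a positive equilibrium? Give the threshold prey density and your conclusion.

Threshold H = 20.8; K > 20.8, so yes, the predator persists.

The predator equation gives dP/dt > 0 only when H > 0.207/0.00993 = 20.8.
Without the predator, H → K = 46.7. Since 46.7 > 20.8, the predator can invade and persist.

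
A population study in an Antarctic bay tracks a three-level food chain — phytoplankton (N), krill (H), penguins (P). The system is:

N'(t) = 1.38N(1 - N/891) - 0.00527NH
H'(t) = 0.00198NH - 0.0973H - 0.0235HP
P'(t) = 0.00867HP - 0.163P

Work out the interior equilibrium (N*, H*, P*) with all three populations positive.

N* ≈ 827, H* ≈ 18.8, P* ≈ 65.5

From dP/dt = 0: 0.00867H* = 0.163, so H* = 18.8.
From dN/dt = 0: 1.38(1 - N*/891) = 0.00527·18.8, giving N* = 891·(1 - 0.0718) = 827.
From dH/dt = 0: 0.00198·827 - 0.0973 = 0.0235P*, so P* = 1.54/0.0235 = 65.5.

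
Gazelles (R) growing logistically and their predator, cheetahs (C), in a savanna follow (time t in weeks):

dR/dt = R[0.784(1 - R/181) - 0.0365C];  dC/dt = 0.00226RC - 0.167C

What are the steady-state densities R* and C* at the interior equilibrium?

R* ≈ 73.9, C* ≈ 12.7

From dC/dt = 0 with C > 0: 0.00226R* = 0.167, so R* = 73.9.
Substitute into dR/dt = 0: 0.784(1 - 73.9/181) = 0.0365C*.
The bracket is 0.592, giving C* = 0.464/0.0365 = 12.7.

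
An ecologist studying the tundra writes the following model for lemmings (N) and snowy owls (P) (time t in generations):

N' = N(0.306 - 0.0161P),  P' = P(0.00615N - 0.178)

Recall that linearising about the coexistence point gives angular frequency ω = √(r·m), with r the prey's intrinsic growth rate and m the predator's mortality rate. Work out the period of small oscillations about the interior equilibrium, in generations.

Here r = 0.306 and m = 0.178, so r·m = 0.0545.
ω = √0.0545 = 0.233 per generation, hence T = 2π/ω ≈ 26.9 generations.

T ≈ 26.9 generations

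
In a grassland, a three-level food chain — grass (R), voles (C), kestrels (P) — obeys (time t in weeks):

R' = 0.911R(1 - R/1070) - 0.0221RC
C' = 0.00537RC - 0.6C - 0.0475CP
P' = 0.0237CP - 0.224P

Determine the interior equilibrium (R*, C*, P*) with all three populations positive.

From dP/dt = 0: 0.0237C* = 0.224, so C* = 9.45.
From dR/dt = 0: 0.911(1 - R*/1070) = 0.0221·9.45, giving R* = 1070·(1 - 0.229) = 825.
From dC/dt = 0: 0.00537·825 - 0.6 = 0.0475P*, so P* = 3.83/0.0475 = 80.6.

R* ≈ 825, C* ≈ 9.45, P* ≈ 80.6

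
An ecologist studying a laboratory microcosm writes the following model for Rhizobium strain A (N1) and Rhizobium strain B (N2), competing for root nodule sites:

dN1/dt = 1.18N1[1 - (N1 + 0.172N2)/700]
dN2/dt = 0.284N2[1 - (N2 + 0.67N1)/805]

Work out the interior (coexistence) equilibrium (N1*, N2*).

Setting both brackets to zero gives the nullclines N1 + 0.172N2 = 700 and 0.67N1 + N2 = 805.
Substituting N2 = 805 - 0.67N1 into the first: N1(1 - 0.172·0.67) = 700 - 0.172·805.
So N1* = 562/0.885 = 635, and then N2* = 805 - 0.67·635 = 380.

N1* ≈ 635, N2* ≈ 380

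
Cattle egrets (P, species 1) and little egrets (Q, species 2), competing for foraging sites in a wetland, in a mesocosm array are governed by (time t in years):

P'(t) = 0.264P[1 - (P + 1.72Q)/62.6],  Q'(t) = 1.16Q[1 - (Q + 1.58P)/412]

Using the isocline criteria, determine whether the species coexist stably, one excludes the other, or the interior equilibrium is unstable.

species 2 excludes species 1

Compare the nullcline intercepts: K1/α12 = 62.6/1.72 = 36.4 < K2 = 412; K2/α21 = 412/1.58 = 261 > K1 = 62.6.
Since the inequalities point opposite ways, species 2 can invade but species 1 cannot.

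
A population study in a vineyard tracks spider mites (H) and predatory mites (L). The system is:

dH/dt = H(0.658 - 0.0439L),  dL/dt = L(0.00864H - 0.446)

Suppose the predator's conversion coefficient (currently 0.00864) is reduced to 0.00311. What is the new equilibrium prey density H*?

At the interior fixed point, setting dL/dt = 0 with L > 0 fixes H* = (predator death rate)/(HL coefficient) — independent of the other coefficients.
With the change, H* = 0.446/0.00311 = 143; it rises from 51.6.

H* ≈ 143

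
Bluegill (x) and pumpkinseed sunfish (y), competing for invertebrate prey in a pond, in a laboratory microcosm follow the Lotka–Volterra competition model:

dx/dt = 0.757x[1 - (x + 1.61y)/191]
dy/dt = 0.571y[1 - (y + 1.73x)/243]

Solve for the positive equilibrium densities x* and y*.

Setting both brackets to zero gives the nullclines x + 1.61y = 191 and 1.73x + y = 243.
Substituting y = 243 - 1.73x into the first: x(1 - 1.61·1.73) = 191 - 1.61·243.
So x* = -200/-1.79 = 112, and then y* = 243 - 1.73·112 = 49.

x* ≈ 112, y* ≈ 49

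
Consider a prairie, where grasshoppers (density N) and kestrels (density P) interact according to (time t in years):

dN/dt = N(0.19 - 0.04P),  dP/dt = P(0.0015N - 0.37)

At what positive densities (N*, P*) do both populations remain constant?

Set dP/dt = 0 with P > 0: 0.0015N - 0.37 = 0, so N* = 0.37/0.0015 = 247.
Set dN/dt = 0 with N > 0: 0.19 - 0.04P = 0, so P* = 0.19/0.04 = 4.75.

N* ≈ 247, P* ≈ 4.75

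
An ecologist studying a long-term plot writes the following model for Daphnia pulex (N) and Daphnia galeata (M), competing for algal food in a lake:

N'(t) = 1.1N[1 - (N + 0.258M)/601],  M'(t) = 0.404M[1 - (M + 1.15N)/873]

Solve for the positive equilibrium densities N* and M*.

N* ≈ 534, M* ≈ 259

Setting both brackets to zero gives the nullclines N + 0.258M = 601 and 1.15N + M = 873.
Substituting M = 873 - 1.15N into the first: N(1 - 0.258·1.15) = 601 - 0.258·873.
So N* = 376/0.703 = 534, and then M* = 873 - 1.15·534 = 259.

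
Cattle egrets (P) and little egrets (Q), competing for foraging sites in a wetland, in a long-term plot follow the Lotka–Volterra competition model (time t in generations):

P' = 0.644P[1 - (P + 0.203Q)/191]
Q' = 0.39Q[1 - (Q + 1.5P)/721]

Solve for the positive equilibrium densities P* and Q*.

P* ≈ 64.2, Q* ≈ 625

Setting both brackets to zero gives the nullclines P + 0.203Q = 191 and 1.5P + Q = 721.
Substituting Q = 721 - 1.5P into the first: P(1 - 0.203·1.5) = 191 - 0.203·721.
So P* = 44.6/0.696 = 64.2, and then Q* = 721 - 1.5·64.2 = 625.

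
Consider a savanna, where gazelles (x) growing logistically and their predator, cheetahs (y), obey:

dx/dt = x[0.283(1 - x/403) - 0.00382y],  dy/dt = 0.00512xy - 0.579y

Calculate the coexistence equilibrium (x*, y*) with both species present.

x* ≈ 113, y* ≈ 53.3

From dy/dt = 0 with y > 0: 0.00512x* = 0.579, so x* = 113.
Substitute into dx/dt = 0: 0.283(1 - 113/403) = 0.00382y*.
The bracket is 0.719, giving y* = 0.204/0.00382 = 53.3.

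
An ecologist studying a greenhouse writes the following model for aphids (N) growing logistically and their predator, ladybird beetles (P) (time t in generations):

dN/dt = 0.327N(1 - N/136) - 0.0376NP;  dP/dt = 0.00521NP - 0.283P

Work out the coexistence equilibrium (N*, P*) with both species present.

N* ≈ 54.3, P* ≈ 5.22

From dP/dt = 0 with P > 0: 0.00521N* = 0.283, so N* = 54.3.
Substitute into dN/dt = 0: 0.327(1 - 54.3/136) = 0.0376P*.
The bracket is 0.601, giving P* = 0.196/0.0376 = 5.22.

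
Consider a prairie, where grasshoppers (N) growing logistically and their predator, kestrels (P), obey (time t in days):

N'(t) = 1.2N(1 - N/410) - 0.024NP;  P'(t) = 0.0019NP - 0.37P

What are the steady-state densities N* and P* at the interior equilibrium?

N* ≈ 195, P* ≈ 26.3

From dP/dt = 0 with P > 0: 0.0019N* = 0.37, so N* = 195.
Substitute into dN/dt = 0: 1.2(1 - 195/410) = 0.024P*.
The bracket is 0.525, giving P* = 0.63/0.024 = 26.3.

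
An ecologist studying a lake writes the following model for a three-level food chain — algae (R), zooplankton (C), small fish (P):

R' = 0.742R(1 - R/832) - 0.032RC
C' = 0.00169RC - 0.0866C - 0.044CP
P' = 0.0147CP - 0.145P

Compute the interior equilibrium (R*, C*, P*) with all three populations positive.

R* ≈ 478, C* ≈ 9.86, P* ≈ 16.4

From dP/dt = 0: 0.0147C* = 0.145, so C* = 9.86.
From dR/dt = 0: 0.742(1 - R*/832) = 0.032·9.86, giving R* = 832·(1 - 0.425) = 478.
From dC/dt = 0: 0.00169·478 - 0.0866 = 0.044P*, so P* = 0.721/0.044 = 16.4.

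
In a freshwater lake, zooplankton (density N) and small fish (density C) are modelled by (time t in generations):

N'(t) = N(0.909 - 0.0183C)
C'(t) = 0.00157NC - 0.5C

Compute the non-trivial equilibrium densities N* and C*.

N* ≈ 318, C* ≈ 49.7

Set dC/dt = 0 with C > 0: 0.00157N - 0.5 = 0, so N* = 0.5/0.00157 = 318.
Set dN/dt = 0 with N > 0: 0.909 - 0.0183C = 0, so C* = 0.909/0.0183 = 49.7.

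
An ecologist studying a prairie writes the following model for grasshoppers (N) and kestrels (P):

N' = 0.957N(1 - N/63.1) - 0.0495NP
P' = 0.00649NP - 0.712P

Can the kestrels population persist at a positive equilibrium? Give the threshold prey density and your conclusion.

The predator equation gives dP/dt > 0 only when N > 0.712/0.00649 = 110.
Without the predator, N → K = 63.1. Since 63.1 < 110, the predator cannot invade.

Threshold N = 110; K < 110, so no, the predator goes extinct.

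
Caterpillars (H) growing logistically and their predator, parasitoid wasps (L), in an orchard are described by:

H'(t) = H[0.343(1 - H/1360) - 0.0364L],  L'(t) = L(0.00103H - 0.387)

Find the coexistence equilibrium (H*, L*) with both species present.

H* ≈ 376, L* ≈ 6.82

From dL/dt = 0 with L > 0: 0.00103H* = 0.387, so H* = 376.
Substitute into dH/dt = 0: 0.343(1 - 376/1360) = 0.0364L*.
The bracket is 0.724, giving L* = 0.248/0.0364 = 6.82.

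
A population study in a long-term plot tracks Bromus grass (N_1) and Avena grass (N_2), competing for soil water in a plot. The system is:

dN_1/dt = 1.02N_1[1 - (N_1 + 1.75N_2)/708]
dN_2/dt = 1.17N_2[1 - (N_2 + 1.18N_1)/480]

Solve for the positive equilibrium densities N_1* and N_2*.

N_1* ≈ 124, N_2* ≈ 334

Setting both brackets to zero gives the nullclines N_1 + 1.75N_2 = 708 and 1.18N_1 + N_2 = 480.
Substituting N_2 = 480 - 1.18N_1 into the first: N_1(1 - 1.75·1.18) = 708 - 1.75·480.
So N_1* = -132/-1.06 = 124, and then N_2* = 480 - 1.18·124 = 334.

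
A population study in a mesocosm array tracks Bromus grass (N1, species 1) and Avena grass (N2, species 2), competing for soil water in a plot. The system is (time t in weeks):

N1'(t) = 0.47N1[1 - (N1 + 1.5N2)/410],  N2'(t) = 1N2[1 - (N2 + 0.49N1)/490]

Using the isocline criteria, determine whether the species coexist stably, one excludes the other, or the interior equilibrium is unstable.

species 2 excludes species 1

Compare the nullcline intercepts: K1/α12 = 410/1.5 = 273 < K2 = 490; K2/α21 = 490/0.49 = 1000 > K1 = 410.
Since the inequalities point opposite ways, species 2 can invade but species 1 cannot.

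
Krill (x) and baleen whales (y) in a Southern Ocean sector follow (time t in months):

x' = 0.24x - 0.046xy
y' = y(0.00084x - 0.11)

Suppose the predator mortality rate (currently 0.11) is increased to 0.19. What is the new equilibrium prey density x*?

At the interior fixed point, setting dy/dt = 0 with y > 0 fixes x* = (predator death rate)/(xy coefficient) — independent of the other coefficients.
With the change, x* = 0.19/0.00084 = 226; it rises from 131.

x* ≈ 226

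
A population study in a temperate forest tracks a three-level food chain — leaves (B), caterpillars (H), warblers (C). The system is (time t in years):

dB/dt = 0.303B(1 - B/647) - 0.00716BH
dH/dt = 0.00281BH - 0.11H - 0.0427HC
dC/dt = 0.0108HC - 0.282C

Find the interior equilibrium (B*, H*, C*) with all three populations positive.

From dC/dt = 0: 0.0108H* = 0.282, so H* = 26.1.
From dB/dt = 0: 0.303(1 - B*/647) = 0.00716·26.1, giving B* = 647·(1 - 0.617) = 248.
From dH/dt = 0: 0.00281·248 - 0.11 = 0.0427C*, so C* = 0.586/0.0427 = 13.7.

B* ≈ 248, H* ≈ 26.1, C* ≈ 13.7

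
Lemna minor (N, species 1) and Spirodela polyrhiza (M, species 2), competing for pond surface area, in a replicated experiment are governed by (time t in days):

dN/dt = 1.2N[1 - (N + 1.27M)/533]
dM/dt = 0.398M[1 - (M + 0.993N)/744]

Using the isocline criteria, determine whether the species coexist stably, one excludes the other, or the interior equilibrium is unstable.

Compare the nullcline intercepts: K1/α12 = 533/1.27 = 420 < K2 = 744; K2/α21 = 744/0.993 = 749 > K1 = 533.
Since the inequalities point opposite ways, species 2 can invade but species 1 cannot.

species 2 excludes species 1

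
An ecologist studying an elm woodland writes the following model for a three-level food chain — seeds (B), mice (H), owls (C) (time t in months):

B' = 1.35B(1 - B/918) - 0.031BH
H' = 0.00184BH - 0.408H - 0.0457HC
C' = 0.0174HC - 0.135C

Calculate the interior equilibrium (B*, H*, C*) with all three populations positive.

B* ≈ 754, H* ≈ 7.76, C* ≈ 21.4

From dC/dt = 0: 0.0174H* = 0.135, so H* = 7.76.
From dB/dt = 0: 1.35(1 - B*/918) = 0.031·7.76, giving B* = 918·(1 - 0.178) = 754.
From dH/dt = 0: 0.00184·754 - 0.408 = 0.0457C*, so C* = 0.98/0.0457 = 21.4.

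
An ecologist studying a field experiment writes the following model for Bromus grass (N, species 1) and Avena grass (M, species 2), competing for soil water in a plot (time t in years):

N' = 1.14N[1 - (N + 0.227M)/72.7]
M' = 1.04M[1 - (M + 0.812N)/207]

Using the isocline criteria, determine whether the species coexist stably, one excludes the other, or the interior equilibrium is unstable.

stable coexistence

Compare the nullcline intercepts: K1/α12 = 72.7/0.227 = 320 > K2 = 207; K2/α21 = 207/0.812 = 255 > K1 = 72.7.
Since both inequalities hold, each species can invade when rare, so the interior equilibrium is stable.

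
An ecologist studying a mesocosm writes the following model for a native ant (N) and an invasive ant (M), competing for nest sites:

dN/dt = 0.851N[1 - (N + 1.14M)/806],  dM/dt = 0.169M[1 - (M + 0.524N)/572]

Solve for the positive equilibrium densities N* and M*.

Setting both brackets to zero gives the nullclines N + 1.14M = 806 and 0.524N + M = 572.
Substituting M = 572 - 0.524N into the first: N(1 - 1.14·0.524) = 806 - 1.14·572.
So N* = 154/0.403 = 382, and then M* = 572 - 0.524·382 = 372.

N* ≈ 382, M* ≈ 372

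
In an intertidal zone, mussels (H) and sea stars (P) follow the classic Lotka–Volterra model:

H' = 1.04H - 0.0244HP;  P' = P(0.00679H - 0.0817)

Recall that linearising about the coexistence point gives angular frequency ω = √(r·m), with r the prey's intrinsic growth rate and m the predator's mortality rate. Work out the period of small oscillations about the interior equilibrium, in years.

T ≈ 21.6 years

Here r = 1.04 and m = 0.0817, so r·m = 0.085.
ω = √0.085 = 0.291 per year, hence T = 2π/ω ≈ 21.6 years.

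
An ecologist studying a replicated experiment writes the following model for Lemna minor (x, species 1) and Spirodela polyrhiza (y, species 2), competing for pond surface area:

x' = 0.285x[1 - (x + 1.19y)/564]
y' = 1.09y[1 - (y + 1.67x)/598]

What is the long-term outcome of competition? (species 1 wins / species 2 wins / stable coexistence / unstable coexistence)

Compare the nullcline intercepts: K1/α12 = 564/1.19 = 474 < K2 = 598; K2/α21 = 598/1.67 = 358 < K1 = 564.
Since both are reversed, neither can invade when rare; the interior point is a saddle.

unstable coexistence (outcome depends on initial conditions)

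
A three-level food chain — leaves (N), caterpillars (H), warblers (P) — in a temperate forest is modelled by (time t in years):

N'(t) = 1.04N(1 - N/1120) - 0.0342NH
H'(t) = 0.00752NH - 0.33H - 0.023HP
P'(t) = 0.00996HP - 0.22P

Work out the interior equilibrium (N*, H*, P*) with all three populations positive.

From dP/dt = 0: 0.00996H* = 0.22, so H* = 22.1.
From dN/dt = 0: 1.04(1 - N*/1120) = 0.0342·22.1, giving N* = 1120·(1 - 0.726) = 306.
From dH/dt = 0: 0.00752·306 - 0.33 = 0.023P*, so P* = 1.97/0.023 = 85.9.

N* ≈ 306, H* ≈ 22.1, P* ≈ 85.9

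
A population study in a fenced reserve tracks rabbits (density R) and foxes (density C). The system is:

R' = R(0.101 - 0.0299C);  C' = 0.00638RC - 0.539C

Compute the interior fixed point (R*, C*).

R* ≈ 84.5, C* ≈ 3.38

Set dC/dt = 0 with C > 0: 0.00638R - 0.539 = 0, so R* = 0.539/0.00638 = 84.5.
Set dR/dt = 0 with R > 0: 0.101 - 0.0299C = 0, so C* = 0.101/0.0299 = 3.38.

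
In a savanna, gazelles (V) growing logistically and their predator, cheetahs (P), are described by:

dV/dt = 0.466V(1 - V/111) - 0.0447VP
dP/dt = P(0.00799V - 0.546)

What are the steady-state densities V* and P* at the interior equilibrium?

V* ≈ 68.3, P* ≈ 4.01

From dP/dt = 0 with P > 0: 0.00799V* = 0.546, so V* = 68.3.
Substitute into dV/dt = 0: 0.466(1 - 68.3/111) = 0.0447P*.
The bracket is 0.384, giving P* = 0.179/0.0447 = 4.01.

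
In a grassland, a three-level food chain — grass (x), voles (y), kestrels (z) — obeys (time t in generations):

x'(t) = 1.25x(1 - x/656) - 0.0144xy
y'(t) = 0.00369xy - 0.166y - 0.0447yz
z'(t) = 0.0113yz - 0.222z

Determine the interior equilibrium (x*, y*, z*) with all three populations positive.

x* ≈ 508, y* ≈ 19.6, z* ≈ 38.2

From dz/dt = 0: 0.0113y* = 0.222, so y* = 19.6.
From dx/dt = 0: 1.25(1 - x*/656) = 0.0144·19.6, giving x* = 656·(1 - 0.226) = 508.
From dy/dt = 0: 0.00369·508 - 0.166 = 0.0447z*, so z* = 1.71/0.0447 = 38.2.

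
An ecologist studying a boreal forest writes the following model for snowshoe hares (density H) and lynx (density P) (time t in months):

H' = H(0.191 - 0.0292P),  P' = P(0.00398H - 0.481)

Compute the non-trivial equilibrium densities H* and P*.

H* ≈ 121, P* ≈ 6.54

Set dP/dt = 0 with P > 0: 0.00398H - 0.481 = 0, so H* = 0.481/0.00398 = 121.
Set dH/dt = 0 with H > 0: 0.191 - 0.0292P = 0, so P* = 0.191/0.0292 = 6.54.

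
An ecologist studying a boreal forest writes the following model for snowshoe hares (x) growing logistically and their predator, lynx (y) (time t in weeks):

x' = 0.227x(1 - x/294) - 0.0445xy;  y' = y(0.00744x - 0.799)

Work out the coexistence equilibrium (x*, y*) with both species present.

From dy/dt = 0 with y > 0: 0.00744x* = 0.799, so x* = 107.
Substitute into dx/dt = 0: 0.227(1 - 107/294) = 0.0445y*.
The bracket is 0.635, giving y* = 0.144/0.0445 = 3.24.

x* ≈ 107, y* ≈ 3.24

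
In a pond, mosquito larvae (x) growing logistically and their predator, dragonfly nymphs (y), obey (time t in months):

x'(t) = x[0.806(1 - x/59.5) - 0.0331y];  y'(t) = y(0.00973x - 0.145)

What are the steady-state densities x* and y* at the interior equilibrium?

From dy/dt = 0 with y > 0: 0.00973x* = 0.145, so x* = 14.9.
Substitute into dx/dt = 0: 0.806(1 - 14.9/59.5) = 0.0331y*.
The bracket is 0.75, giving y* = 0.604/0.0331 = 18.3.

x* ≈ 14.9, y* ≈ 18.3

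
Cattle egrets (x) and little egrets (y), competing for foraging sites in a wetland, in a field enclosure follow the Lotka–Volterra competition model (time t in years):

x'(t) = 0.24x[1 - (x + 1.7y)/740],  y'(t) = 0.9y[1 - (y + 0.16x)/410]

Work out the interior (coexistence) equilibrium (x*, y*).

x* ≈ 59.1, y* ≈ 401

Setting both brackets to zero gives the nullclines x + 1.7y = 740 and 0.16x + y = 410.
Substituting y = 410 - 0.16x into the first: x(1 - 1.7·0.16) = 740 - 1.7·410.
So x* = 43/0.728 = 59.1, and then y* = 410 - 0.16·59.1 = 401.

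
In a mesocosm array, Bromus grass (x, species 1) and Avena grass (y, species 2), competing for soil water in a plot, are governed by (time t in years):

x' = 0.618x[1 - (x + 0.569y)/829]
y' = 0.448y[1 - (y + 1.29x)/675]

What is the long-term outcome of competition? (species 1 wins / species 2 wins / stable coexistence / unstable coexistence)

species 1 excludes species 2

Compare the nullcline intercepts: K1/α12 = 829/0.569 = 1460 > K2 = 675; K2/α21 = 675/1.29 = 523 < K1 = 829.
Since the inequalities point opposite ways, species 1 can invade but species 2 cannot.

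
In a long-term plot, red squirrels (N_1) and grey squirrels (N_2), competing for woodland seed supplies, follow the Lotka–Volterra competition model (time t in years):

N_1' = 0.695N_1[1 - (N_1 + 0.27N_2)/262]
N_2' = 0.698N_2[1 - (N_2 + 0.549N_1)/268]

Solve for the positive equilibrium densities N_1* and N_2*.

Setting both brackets to zero gives the nullclines N_1 + 0.27N_2 = 262 and 0.549N_1 + N_2 = 268.
Substituting N_2 = 268 - 0.549N_1 into the first: N_1(1 - 0.27·0.549) = 262 - 0.27·268.
So N_1* = 190/0.852 = 223, and then N_2* = 268 - 0.549·223 = 146.

N_1* ≈ 223, N_2* ≈ 146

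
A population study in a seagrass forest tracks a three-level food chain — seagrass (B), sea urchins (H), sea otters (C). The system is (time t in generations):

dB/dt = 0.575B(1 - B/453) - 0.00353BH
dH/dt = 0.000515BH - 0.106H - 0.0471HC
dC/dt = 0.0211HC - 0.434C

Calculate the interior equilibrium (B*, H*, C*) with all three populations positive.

B* ≈ 396, H* ≈ 20.6, C* ≈ 2.08

From dC/dt = 0: 0.0211H* = 0.434, so H* = 20.6.
From dB/dt = 0: 0.575(1 - B*/453) = 0.00353·20.6, giving B* = 453·(1 - 0.126) = 396.
From dH/dt = 0: 0.000515·396 - 0.106 = 0.0471C*, so C* = 0.0978/0.0471 = 2.08.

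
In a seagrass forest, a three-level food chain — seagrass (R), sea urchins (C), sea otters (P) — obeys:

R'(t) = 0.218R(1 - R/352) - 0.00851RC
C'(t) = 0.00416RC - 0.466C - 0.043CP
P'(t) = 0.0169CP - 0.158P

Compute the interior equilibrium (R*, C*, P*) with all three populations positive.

R* ≈ 224, C* ≈ 9.35, P* ≈ 10.8

From dP/dt = 0: 0.0169C* = 0.158, so C* = 9.35.
From dR/dt = 0: 0.218(1 - R*/352) = 0.00851·9.35, giving R* = 352·(1 - 0.365) = 224.
From dC/dt = 0: 0.00416·224 - 0.466 = 0.043P*, so P* = 0.464/0.043 = 10.8.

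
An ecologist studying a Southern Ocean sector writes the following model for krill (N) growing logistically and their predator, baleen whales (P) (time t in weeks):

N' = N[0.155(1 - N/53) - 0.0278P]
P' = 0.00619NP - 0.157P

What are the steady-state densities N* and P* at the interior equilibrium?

N* ≈ 25.4, P* ≈ 2.91

From dP/dt = 0 with P > 0: 0.00619N* = 0.157, so N* = 25.4.
Substitute into dN/dt = 0: 0.155(1 - 25.4/53) = 0.0278P*.
The bracket is 0.521, giving P* = 0.0808/0.0278 = 2.91.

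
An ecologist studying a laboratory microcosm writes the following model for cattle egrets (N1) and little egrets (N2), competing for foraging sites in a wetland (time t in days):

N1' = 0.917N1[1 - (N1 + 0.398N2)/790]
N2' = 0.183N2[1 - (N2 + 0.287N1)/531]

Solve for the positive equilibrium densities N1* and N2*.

N1* ≈ 653, N2* ≈ 344

Setting both brackets to zero gives the nullclines N1 + 0.398N2 = 790 and 0.287N1 + N2 = 531.
Substituting N2 = 531 - 0.287N1 into the first: N1(1 - 0.398·0.287) = 790 - 0.398·531.
So N1* = 579/0.886 = 653, and then N2* = 531 - 0.287·653 = 344.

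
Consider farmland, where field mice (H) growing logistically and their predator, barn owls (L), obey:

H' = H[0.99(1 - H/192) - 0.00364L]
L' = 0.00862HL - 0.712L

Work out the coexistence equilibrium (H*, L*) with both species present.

From dL/dt = 0 with L > 0: 0.00862H* = 0.712, so H* = 82.6.
Substitute into dH/dt = 0: 0.99(1 - 82.6/192) = 0.00364L*.
The bracket is 0.57, giving L* = 0.564/0.00364 = 155.

H* ≈ 82.6, L* ≈ 155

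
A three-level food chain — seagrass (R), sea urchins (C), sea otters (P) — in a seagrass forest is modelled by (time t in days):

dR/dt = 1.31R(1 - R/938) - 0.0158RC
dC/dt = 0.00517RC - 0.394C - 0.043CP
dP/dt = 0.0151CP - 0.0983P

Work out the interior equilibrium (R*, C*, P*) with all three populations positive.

R* ≈ 864, C* ≈ 6.51, P* ≈ 94.8

From dP/dt = 0: 0.0151C* = 0.0983, so C* = 6.51.
From dR/dt = 0: 1.31(1 - R*/938) = 0.0158·6.51, giving R* = 938·(1 - 0.0785) = 864.
From dC/dt = 0: 0.00517·864 - 0.394 = 0.043P*, so P* = 4.07/0.043 = 94.8.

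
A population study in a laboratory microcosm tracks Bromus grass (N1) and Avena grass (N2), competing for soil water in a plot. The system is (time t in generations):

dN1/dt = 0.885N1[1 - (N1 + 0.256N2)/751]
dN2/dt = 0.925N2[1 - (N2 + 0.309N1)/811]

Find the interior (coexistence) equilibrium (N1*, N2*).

Setting both brackets to zero gives the nullclines N1 + 0.256N2 = 751 and 0.309N1 + N2 = 811.
Substituting N2 = 811 - 0.309N1 into the first: N1(1 - 0.256·0.309) = 751 - 0.256·811.
So N1* = 543/0.921 = 590, and then N2* = 811 - 0.309·590 = 629.

N1* ≈ 590, N2* ≈ 629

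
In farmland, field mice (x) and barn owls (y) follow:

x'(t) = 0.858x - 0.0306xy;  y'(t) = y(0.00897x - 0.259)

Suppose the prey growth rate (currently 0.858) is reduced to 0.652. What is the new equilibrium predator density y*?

At the interior fixed point, setting dx/dt = 0 with x > 0 fixes y* = (prey growth rate)/(xy coefficient) — independent of the other coefficients.
With the change, y* = 0.652/0.0306 = 21.3; it falls from 28.

y* ≈ 21.3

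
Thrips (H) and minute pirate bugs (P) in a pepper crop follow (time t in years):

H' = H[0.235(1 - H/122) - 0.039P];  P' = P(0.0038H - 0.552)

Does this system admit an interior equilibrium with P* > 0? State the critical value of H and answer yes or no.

The predator equation gives dP/dt > 0 only when H > 0.552/0.0038 = 145.
Without the predator, H → K = 122. Since 122 < 145, the predator cannot invade.

Threshold H = 145; K < 145, so no, the predator goes extinct.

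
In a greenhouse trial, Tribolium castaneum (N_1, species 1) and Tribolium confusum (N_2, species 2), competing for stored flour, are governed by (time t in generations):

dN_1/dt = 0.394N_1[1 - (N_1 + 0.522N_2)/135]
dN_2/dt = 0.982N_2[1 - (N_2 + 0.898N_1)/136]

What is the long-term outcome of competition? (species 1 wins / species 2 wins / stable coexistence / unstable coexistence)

Compare the nullcline intercepts: K1/α12 = 135/0.522 = 259 > K2 = 136; K2/α21 = 136/0.898 = 151 > K1 = 135.
Since both inequalities hold, each species can invade when rare, so the interior equilibrium is stable.

stable coexistence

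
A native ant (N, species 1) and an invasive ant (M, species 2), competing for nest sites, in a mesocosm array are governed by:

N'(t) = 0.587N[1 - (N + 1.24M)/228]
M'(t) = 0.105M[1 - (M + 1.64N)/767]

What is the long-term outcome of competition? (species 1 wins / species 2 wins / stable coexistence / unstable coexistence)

species 2 excludes species 1

Compare the nullcline intercepts: K1/α12 = 228/1.24 = 184 < K2 = 767; K2/α21 = 767/1.64 = 468 > K1 = 228.
Since the inequalities point opposite ways, species 2 can invade but species 1 cannot.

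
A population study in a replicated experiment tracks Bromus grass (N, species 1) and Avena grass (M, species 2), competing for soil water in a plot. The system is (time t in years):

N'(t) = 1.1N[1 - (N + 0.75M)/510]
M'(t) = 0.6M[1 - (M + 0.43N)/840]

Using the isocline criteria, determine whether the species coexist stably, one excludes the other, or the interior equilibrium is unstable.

Compare the nullcline intercepts: K1/α12 = 510/0.75 = 680 < K2 = 840; K2/α21 = 840/0.43 = 1950 > K1 = 510.
Since the inequalities point opposite ways, species 2 can invade but species 1 cannot.

species 2 excludes species 1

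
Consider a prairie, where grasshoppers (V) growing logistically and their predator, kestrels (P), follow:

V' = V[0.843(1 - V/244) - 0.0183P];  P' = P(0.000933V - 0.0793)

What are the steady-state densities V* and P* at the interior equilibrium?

From dP/dt = 0 with P > 0: 0.000933V* = 0.0793, so V* = 85.
Substitute into dV/dt = 0: 0.843(1 - 85/244) = 0.0183P*.
The bracket is 0.652, giving P* = 0.549/0.0183 = 30.

V* ≈ 85, P* ≈ 30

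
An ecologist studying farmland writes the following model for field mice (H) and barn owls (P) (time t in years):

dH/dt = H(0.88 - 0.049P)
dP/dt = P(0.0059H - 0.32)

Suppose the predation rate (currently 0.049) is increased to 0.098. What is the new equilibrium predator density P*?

P* ≈ 8.98

At the interior fixed point, setting dH/dt = 0 with H > 0 fixes P* = (prey growth rate)/(HP coefficient) — independent of the other coefficients.
With the change, P* = 0.88/0.098 = 8.98; it falls from 18.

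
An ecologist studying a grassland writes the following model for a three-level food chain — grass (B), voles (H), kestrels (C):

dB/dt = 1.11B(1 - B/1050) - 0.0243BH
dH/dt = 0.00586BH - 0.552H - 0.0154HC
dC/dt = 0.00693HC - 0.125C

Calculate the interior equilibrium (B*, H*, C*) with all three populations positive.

From dC/dt = 0: 0.00693H* = 0.125, so H* = 18.
From dB/dt = 0: 1.11(1 - B*/1050) = 0.0243·18, giving B* = 1050·(1 - 0.395) = 635.
From dH/dt = 0: 0.00586·635 - 0.552 = 0.0154C*, so C* = 3.17/0.0154 = 206.

B* ≈ 635, H* ≈ 18, C* ≈ 206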